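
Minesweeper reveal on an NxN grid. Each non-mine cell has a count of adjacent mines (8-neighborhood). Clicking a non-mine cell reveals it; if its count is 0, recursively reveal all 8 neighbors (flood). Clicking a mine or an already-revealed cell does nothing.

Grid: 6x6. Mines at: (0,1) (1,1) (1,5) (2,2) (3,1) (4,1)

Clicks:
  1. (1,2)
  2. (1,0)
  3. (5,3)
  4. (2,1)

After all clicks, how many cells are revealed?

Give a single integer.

Answer: 18

Derivation:
Click 1 (1,2) count=3: revealed 1 new [(1,2)] -> total=1
Click 2 (1,0) count=2: revealed 1 new [(1,0)] -> total=2
Click 3 (5,3) count=0: revealed 15 new [(2,3) (2,4) (2,5) (3,2) (3,3) (3,4) (3,5) (4,2) (4,3) (4,4) (4,5) (5,2) (5,3) (5,4) (5,5)] -> total=17
Click 4 (2,1) count=3: revealed 1 new [(2,1)] -> total=18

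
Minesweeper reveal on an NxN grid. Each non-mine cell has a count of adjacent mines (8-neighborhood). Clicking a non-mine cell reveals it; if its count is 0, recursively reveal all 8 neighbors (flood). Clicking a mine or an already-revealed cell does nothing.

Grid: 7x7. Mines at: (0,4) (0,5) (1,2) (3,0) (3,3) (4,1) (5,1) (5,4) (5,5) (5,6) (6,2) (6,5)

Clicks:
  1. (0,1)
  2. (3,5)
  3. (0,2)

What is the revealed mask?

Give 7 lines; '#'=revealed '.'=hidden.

Answer: .##....
....###
....###
....###
....###
.......
.......

Derivation:
Click 1 (0,1) count=1: revealed 1 new [(0,1)] -> total=1
Click 2 (3,5) count=0: revealed 12 new [(1,4) (1,5) (1,6) (2,4) (2,5) (2,6) (3,4) (3,5) (3,6) (4,4) (4,5) (4,6)] -> total=13
Click 3 (0,2) count=1: revealed 1 new [(0,2)] -> total=14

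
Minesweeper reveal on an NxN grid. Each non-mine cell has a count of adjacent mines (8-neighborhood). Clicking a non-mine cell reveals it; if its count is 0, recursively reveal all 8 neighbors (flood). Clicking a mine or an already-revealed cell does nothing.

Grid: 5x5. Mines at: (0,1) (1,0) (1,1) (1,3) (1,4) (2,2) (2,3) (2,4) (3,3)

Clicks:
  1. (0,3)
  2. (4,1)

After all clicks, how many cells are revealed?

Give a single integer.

Answer: 9

Derivation:
Click 1 (0,3) count=2: revealed 1 new [(0,3)] -> total=1
Click 2 (4,1) count=0: revealed 8 new [(2,0) (2,1) (3,0) (3,1) (3,2) (4,0) (4,1) (4,2)] -> total=9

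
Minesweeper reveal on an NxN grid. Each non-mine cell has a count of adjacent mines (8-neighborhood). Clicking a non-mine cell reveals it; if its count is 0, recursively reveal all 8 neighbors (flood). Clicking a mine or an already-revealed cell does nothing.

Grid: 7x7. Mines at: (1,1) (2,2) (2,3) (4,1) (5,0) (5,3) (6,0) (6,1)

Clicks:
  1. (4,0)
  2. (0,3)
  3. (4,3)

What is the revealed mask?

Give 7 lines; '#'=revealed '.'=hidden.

Click 1 (4,0) count=2: revealed 1 new [(4,0)] -> total=1
Click 2 (0,3) count=0: revealed 25 new [(0,2) (0,3) (0,4) (0,5) (0,6) (1,2) (1,3) (1,4) (1,5) (1,6) (2,4) (2,5) (2,6) (3,4) (3,5) (3,6) (4,4) (4,5) (4,6) (5,4) (5,5) (5,6) (6,4) (6,5) (6,6)] -> total=26
Click 3 (4,3) count=1: revealed 1 new [(4,3)] -> total=27

Answer: ..#####
..#####
....###
....###
#..####
....###
....###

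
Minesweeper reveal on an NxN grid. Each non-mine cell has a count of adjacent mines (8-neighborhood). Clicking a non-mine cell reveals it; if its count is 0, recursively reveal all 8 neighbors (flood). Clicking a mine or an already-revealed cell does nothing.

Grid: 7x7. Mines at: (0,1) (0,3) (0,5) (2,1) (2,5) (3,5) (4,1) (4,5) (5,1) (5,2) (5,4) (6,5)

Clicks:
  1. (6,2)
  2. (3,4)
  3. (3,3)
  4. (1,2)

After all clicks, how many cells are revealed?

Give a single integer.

Answer: 13

Derivation:
Click 1 (6,2) count=2: revealed 1 new [(6,2)] -> total=1
Click 2 (3,4) count=3: revealed 1 new [(3,4)] -> total=2
Click 3 (3,3) count=0: revealed 11 new [(1,2) (1,3) (1,4) (2,2) (2,3) (2,4) (3,2) (3,3) (4,2) (4,3) (4,4)] -> total=13
Click 4 (1,2) count=3: revealed 0 new [(none)] -> total=13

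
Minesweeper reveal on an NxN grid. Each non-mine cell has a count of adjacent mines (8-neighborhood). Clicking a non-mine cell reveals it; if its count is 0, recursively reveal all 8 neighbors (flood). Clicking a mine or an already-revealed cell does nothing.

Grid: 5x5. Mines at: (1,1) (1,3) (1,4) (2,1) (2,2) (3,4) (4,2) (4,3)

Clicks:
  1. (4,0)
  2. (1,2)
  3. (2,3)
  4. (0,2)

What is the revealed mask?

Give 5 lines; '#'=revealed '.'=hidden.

Answer: ..#..
..#..
...#.
##...
##...

Derivation:
Click 1 (4,0) count=0: revealed 4 new [(3,0) (3,1) (4,0) (4,1)] -> total=4
Click 2 (1,2) count=4: revealed 1 new [(1,2)] -> total=5
Click 3 (2,3) count=4: revealed 1 new [(2,3)] -> total=6
Click 4 (0,2) count=2: revealed 1 new [(0,2)] -> total=7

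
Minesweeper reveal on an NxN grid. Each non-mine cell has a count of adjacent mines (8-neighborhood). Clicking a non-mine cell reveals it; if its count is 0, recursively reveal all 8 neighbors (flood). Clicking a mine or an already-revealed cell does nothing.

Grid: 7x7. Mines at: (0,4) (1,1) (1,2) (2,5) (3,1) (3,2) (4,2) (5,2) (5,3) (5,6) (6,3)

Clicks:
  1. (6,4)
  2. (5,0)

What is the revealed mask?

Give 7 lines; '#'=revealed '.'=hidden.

Click 1 (6,4) count=2: revealed 1 new [(6,4)] -> total=1
Click 2 (5,0) count=0: revealed 6 new [(4,0) (4,1) (5,0) (5,1) (6,0) (6,1)] -> total=7

Answer: .......
.......
.......
.......
##.....
##.....
##..#..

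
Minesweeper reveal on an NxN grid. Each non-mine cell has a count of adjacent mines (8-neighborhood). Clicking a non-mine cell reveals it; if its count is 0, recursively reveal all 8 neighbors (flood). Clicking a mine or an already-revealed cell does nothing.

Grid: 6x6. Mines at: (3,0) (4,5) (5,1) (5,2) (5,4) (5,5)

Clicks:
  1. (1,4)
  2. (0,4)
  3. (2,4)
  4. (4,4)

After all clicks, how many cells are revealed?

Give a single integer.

Answer: 27

Derivation:
Click 1 (1,4) count=0: revealed 27 new [(0,0) (0,1) (0,2) (0,3) (0,4) (0,5) (1,0) (1,1) (1,2) (1,3) (1,4) (1,5) (2,0) (2,1) (2,2) (2,3) (2,4) (2,5) (3,1) (3,2) (3,3) (3,4) (3,5) (4,1) (4,2) (4,3) (4,4)] -> total=27
Click 2 (0,4) count=0: revealed 0 new [(none)] -> total=27
Click 3 (2,4) count=0: revealed 0 new [(none)] -> total=27
Click 4 (4,4) count=3: revealed 0 new [(none)] -> total=27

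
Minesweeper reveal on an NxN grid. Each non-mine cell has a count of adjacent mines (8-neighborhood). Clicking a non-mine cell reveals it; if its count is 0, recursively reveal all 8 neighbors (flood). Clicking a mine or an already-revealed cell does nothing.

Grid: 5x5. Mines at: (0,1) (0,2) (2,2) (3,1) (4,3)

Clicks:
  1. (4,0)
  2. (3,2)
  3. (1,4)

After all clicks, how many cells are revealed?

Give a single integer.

Click 1 (4,0) count=1: revealed 1 new [(4,0)] -> total=1
Click 2 (3,2) count=3: revealed 1 new [(3,2)] -> total=2
Click 3 (1,4) count=0: revealed 8 new [(0,3) (0,4) (1,3) (1,4) (2,3) (2,4) (3,3) (3,4)] -> total=10

Answer: 10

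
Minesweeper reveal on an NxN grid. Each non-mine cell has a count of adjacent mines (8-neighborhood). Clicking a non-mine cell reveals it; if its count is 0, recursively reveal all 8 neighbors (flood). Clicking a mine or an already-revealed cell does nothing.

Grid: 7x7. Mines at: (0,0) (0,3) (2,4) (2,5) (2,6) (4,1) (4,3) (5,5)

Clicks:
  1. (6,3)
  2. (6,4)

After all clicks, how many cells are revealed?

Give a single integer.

Click 1 (6,3) count=0: revealed 10 new [(5,0) (5,1) (5,2) (5,3) (5,4) (6,0) (6,1) (6,2) (6,3) (6,4)] -> total=10
Click 2 (6,4) count=1: revealed 0 new [(none)] -> total=10

Answer: 10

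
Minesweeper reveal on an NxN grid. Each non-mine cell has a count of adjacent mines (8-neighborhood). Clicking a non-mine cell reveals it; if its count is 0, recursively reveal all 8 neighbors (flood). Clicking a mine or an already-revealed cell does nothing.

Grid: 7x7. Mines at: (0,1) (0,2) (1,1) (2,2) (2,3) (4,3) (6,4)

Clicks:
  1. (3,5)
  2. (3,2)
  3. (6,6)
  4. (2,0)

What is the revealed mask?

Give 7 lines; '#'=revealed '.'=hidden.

Click 1 (3,5) count=0: revealed 22 new [(0,3) (0,4) (0,5) (0,6) (1,3) (1,4) (1,5) (1,6) (2,4) (2,5) (2,6) (3,4) (3,5) (3,6) (4,4) (4,5) (4,6) (5,4) (5,5) (5,6) (6,5) (6,6)] -> total=22
Click 2 (3,2) count=3: revealed 1 new [(3,2)] -> total=23
Click 3 (6,6) count=0: revealed 0 new [(none)] -> total=23
Click 4 (2,0) count=1: revealed 1 new [(2,0)] -> total=24

Answer: ...####
...####
#...###
..#.###
....###
....###
.....##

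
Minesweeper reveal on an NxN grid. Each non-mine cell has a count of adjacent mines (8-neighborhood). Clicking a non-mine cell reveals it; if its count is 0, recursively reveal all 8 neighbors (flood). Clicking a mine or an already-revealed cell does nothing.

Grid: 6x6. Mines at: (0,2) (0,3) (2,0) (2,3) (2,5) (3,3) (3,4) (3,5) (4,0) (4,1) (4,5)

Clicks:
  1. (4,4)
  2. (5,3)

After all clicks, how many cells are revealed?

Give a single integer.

Click 1 (4,4) count=4: revealed 1 new [(4,4)] -> total=1
Click 2 (5,3) count=0: revealed 5 new [(4,2) (4,3) (5,2) (5,3) (5,4)] -> total=6

Answer: 6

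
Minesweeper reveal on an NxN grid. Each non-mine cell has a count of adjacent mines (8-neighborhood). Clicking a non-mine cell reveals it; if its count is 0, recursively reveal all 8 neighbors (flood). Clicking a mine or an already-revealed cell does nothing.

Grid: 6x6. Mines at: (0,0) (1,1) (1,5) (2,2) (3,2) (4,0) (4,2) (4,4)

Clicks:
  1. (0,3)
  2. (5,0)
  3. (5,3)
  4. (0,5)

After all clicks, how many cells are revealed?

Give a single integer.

Click 1 (0,3) count=0: revealed 6 new [(0,2) (0,3) (0,4) (1,2) (1,3) (1,4)] -> total=6
Click 2 (5,0) count=1: revealed 1 new [(5,0)] -> total=7
Click 3 (5,3) count=2: revealed 1 new [(5,3)] -> total=8
Click 4 (0,5) count=1: revealed 1 new [(0,5)] -> total=9

Answer: 9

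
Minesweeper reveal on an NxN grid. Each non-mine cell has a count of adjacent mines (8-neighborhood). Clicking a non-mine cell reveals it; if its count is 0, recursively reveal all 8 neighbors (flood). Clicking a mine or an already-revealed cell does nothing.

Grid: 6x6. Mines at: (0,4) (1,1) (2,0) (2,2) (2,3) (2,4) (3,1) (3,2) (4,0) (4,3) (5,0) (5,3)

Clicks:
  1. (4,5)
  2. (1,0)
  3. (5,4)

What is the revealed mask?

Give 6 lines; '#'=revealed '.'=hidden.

Click 1 (4,5) count=0: revealed 6 new [(3,4) (3,5) (4,4) (4,5) (5,4) (5,5)] -> total=6
Click 2 (1,0) count=2: revealed 1 new [(1,0)] -> total=7
Click 3 (5,4) count=2: revealed 0 new [(none)] -> total=7

Answer: ......
#.....
......
....##
....##
....##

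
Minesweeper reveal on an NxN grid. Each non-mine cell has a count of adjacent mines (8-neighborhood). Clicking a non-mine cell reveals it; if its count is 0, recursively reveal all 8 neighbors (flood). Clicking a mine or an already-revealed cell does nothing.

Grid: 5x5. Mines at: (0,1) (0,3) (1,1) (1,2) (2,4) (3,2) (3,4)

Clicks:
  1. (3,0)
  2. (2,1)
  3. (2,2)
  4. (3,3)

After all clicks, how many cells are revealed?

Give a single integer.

Click 1 (3,0) count=0: revealed 6 new [(2,0) (2,1) (3,0) (3,1) (4,0) (4,1)] -> total=6
Click 2 (2,1) count=3: revealed 0 new [(none)] -> total=6
Click 3 (2,2) count=3: revealed 1 new [(2,2)] -> total=7
Click 4 (3,3) count=3: revealed 1 new [(3,3)] -> total=8

Answer: 8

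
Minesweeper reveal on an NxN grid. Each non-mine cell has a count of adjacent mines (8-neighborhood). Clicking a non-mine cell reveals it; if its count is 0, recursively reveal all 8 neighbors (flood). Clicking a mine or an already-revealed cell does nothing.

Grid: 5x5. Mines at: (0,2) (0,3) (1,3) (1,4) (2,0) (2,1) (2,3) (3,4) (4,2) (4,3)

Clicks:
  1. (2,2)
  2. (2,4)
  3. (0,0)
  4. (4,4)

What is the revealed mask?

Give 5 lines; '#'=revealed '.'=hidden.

Answer: ##...
##...
..#.#
.....
....#

Derivation:
Click 1 (2,2) count=3: revealed 1 new [(2,2)] -> total=1
Click 2 (2,4) count=4: revealed 1 new [(2,4)] -> total=2
Click 3 (0,0) count=0: revealed 4 new [(0,0) (0,1) (1,0) (1,1)] -> total=6
Click 4 (4,4) count=2: revealed 1 new [(4,4)] -> total=7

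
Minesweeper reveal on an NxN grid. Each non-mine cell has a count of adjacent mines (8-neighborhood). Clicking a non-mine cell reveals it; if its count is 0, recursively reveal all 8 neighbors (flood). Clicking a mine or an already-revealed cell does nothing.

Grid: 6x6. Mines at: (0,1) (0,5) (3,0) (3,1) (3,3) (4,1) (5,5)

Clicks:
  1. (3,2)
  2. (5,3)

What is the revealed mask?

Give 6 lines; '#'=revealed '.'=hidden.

Answer: ......
......
......
..#...
..###.
..###.

Derivation:
Click 1 (3,2) count=3: revealed 1 new [(3,2)] -> total=1
Click 2 (5,3) count=0: revealed 6 new [(4,2) (4,3) (4,4) (5,2) (5,3) (5,4)] -> total=7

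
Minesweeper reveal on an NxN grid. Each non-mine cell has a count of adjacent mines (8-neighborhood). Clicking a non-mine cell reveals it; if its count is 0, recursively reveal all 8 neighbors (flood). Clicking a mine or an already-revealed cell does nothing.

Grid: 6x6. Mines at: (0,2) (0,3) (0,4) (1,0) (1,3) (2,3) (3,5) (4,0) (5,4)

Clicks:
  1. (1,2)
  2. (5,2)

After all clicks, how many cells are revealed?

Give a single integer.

Answer: 10

Derivation:
Click 1 (1,2) count=4: revealed 1 new [(1,2)] -> total=1
Click 2 (5,2) count=0: revealed 9 new [(3,1) (3,2) (3,3) (4,1) (4,2) (4,3) (5,1) (5,2) (5,3)] -> total=10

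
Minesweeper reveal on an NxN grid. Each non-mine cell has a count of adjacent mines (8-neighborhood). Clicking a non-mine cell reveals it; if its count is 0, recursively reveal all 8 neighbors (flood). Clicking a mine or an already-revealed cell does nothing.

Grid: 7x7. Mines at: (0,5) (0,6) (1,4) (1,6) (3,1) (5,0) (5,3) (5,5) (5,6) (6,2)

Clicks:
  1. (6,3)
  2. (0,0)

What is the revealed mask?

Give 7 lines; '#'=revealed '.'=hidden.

Answer: ####...
####...
####...
.......
.......
.......
...#...

Derivation:
Click 1 (6,3) count=2: revealed 1 new [(6,3)] -> total=1
Click 2 (0,0) count=0: revealed 12 new [(0,0) (0,1) (0,2) (0,3) (1,0) (1,1) (1,2) (1,3) (2,0) (2,1) (2,2) (2,3)] -> total=13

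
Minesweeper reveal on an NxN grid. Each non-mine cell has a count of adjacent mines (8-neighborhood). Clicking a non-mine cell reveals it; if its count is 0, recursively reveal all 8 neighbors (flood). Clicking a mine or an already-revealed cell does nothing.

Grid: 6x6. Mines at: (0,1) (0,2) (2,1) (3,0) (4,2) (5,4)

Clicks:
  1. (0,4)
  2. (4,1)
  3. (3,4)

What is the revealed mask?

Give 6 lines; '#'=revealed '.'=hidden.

Answer: ...###
..####
..####
..####
.#.###
......

Derivation:
Click 1 (0,4) count=0: revealed 18 new [(0,3) (0,4) (0,5) (1,2) (1,3) (1,4) (1,5) (2,2) (2,3) (2,4) (2,5) (3,2) (3,3) (3,4) (3,5) (4,3) (4,4) (4,5)] -> total=18
Click 2 (4,1) count=2: revealed 1 new [(4,1)] -> total=19
Click 3 (3,4) count=0: revealed 0 new [(none)] -> total=19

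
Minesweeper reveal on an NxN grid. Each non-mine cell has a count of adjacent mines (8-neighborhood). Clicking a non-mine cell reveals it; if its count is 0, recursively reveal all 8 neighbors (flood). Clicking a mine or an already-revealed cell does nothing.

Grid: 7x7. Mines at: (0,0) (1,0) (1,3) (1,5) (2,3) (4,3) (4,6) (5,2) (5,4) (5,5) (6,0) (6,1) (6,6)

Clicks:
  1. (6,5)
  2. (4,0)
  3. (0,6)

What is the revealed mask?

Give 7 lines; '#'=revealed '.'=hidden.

Click 1 (6,5) count=3: revealed 1 new [(6,5)] -> total=1
Click 2 (4,0) count=0: revealed 11 new [(2,0) (2,1) (2,2) (3,0) (3,1) (3,2) (4,0) (4,1) (4,2) (5,0) (5,1)] -> total=12
Click 3 (0,6) count=1: revealed 1 new [(0,6)] -> total=13

Answer: ......#
.......
###....
###....
###....
##.....
.....#.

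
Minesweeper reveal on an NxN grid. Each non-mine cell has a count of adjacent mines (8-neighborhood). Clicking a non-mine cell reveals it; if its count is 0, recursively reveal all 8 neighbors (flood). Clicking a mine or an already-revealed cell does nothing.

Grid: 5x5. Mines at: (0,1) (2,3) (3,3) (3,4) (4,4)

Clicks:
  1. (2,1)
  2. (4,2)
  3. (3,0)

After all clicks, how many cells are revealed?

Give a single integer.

Click 1 (2,1) count=0: revealed 12 new [(1,0) (1,1) (1,2) (2,0) (2,1) (2,2) (3,0) (3,1) (3,2) (4,0) (4,1) (4,2)] -> total=12
Click 2 (4,2) count=1: revealed 0 new [(none)] -> total=12
Click 3 (3,0) count=0: revealed 0 new [(none)] -> total=12

Answer: 12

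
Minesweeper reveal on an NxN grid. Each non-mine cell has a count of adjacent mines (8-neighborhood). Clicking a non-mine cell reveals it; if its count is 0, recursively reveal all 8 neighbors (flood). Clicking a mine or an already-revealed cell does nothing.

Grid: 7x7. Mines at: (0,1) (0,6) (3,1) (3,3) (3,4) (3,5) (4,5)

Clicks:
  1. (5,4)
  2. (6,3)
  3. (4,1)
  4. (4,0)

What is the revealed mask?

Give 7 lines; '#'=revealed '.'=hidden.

Click 1 (5,4) count=1: revealed 1 new [(5,4)] -> total=1
Click 2 (6,3) count=0: revealed 18 new [(4,0) (4,1) (4,2) (4,3) (4,4) (5,0) (5,1) (5,2) (5,3) (5,5) (5,6) (6,0) (6,1) (6,2) (6,3) (6,4) (6,5) (6,6)] -> total=19
Click 3 (4,1) count=1: revealed 0 new [(none)] -> total=19
Click 4 (4,0) count=1: revealed 0 new [(none)] -> total=19

Answer: .......
.......
.......
.......
#####..
#######
#######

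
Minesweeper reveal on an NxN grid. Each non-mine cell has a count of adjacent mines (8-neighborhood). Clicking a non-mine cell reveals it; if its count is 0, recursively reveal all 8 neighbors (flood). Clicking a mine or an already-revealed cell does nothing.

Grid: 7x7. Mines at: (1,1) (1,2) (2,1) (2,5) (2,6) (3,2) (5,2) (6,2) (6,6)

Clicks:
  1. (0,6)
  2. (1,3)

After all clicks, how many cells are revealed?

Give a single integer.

Click 1 (0,6) count=0: revealed 8 new [(0,3) (0,4) (0,5) (0,6) (1,3) (1,4) (1,5) (1,6)] -> total=8
Click 2 (1,3) count=1: revealed 0 new [(none)] -> total=8

Answer: 8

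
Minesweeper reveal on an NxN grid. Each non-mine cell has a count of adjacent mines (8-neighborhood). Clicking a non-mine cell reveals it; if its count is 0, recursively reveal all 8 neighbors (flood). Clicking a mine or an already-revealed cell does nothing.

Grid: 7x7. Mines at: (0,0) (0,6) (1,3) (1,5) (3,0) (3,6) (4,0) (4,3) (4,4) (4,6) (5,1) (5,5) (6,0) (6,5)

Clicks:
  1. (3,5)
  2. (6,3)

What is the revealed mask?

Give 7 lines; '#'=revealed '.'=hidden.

Click 1 (3,5) count=3: revealed 1 new [(3,5)] -> total=1
Click 2 (6,3) count=0: revealed 6 new [(5,2) (5,3) (5,4) (6,2) (6,3) (6,4)] -> total=7

Answer: .......
.......
.......
.....#.
.......
..###..
..###..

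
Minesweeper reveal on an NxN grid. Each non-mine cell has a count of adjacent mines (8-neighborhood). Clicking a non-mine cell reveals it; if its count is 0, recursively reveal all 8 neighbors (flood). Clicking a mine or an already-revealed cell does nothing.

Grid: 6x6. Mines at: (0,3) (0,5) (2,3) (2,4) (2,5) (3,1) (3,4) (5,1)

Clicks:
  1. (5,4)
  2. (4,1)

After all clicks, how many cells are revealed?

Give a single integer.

Answer: 9

Derivation:
Click 1 (5,4) count=0: revealed 8 new [(4,2) (4,3) (4,4) (4,5) (5,2) (5,3) (5,4) (5,5)] -> total=8
Click 2 (4,1) count=2: revealed 1 new [(4,1)] -> total=9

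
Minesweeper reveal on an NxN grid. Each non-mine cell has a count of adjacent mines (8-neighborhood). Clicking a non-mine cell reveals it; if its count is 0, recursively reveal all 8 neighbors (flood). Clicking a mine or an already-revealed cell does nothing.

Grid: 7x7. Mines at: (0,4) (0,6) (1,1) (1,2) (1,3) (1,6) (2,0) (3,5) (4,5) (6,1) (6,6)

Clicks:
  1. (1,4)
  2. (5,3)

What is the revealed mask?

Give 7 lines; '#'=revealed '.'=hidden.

Click 1 (1,4) count=2: revealed 1 new [(1,4)] -> total=1
Click 2 (5,3) count=0: revealed 24 new [(2,1) (2,2) (2,3) (2,4) (3,0) (3,1) (3,2) (3,3) (3,4) (4,0) (4,1) (4,2) (4,3) (4,4) (5,0) (5,1) (5,2) (5,3) (5,4) (5,5) (6,2) (6,3) (6,4) (6,5)] -> total=25

Answer: .......
....#..
.####..
#####..
#####..
######.
..####.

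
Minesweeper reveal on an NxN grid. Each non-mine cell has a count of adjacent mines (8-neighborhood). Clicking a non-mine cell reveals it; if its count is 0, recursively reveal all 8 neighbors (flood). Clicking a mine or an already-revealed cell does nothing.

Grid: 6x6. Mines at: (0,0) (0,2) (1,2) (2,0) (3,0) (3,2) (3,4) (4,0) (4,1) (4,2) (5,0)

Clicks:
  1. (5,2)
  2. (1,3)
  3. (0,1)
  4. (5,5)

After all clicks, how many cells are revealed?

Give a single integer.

Answer: 9

Derivation:
Click 1 (5,2) count=2: revealed 1 new [(5,2)] -> total=1
Click 2 (1,3) count=2: revealed 1 new [(1,3)] -> total=2
Click 3 (0,1) count=3: revealed 1 new [(0,1)] -> total=3
Click 4 (5,5) count=0: revealed 6 new [(4,3) (4,4) (4,5) (5,3) (5,4) (5,5)] -> total=9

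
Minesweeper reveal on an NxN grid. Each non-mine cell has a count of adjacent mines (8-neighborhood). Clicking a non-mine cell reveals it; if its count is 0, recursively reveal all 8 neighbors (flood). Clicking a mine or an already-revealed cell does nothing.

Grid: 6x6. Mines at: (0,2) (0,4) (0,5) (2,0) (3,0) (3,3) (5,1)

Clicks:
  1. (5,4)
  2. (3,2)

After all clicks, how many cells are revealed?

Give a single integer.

Click 1 (5,4) count=0: revealed 14 new [(1,4) (1,5) (2,4) (2,5) (3,4) (3,5) (4,2) (4,3) (4,4) (4,5) (5,2) (5,3) (5,4) (5,5)] -> total=14
Click 2 (3,2) count=1: revealed 1 new [(3,2)] -> total=15

Answer: 15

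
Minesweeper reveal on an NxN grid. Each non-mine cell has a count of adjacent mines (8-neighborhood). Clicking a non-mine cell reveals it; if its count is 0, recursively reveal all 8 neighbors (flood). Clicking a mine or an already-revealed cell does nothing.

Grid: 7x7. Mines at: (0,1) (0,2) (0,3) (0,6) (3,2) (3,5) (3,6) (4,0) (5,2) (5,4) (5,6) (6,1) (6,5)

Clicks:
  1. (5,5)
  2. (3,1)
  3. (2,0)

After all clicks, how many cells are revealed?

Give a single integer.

Answer: 7

Derivation:
Click 1 (5,5) count=3: revealed 1 new [(5,5)] -> total=1
Click 2 (3,1) count=2: revealed 1 new [(3,1)] -> total=2
Click 3 (2,0) count=0: revealed 5 new [(1,0) (1,1) (2,0) (2,1) (3,0)] -> total=7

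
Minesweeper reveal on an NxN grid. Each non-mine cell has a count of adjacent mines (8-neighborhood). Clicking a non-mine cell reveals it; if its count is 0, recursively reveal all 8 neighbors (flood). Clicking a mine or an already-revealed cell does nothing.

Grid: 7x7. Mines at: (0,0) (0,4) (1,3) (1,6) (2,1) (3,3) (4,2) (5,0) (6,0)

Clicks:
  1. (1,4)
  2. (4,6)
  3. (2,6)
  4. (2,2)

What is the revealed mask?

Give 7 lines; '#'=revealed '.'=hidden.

Click 1 (1,4) count=2: revealed 1 new [(1,4)] -> total=1
Click 2 (4,6) count=0: revealed 22 new [(2,4) (2,5) (2,6) (3,4) (3,5) (3,6) (4,3) (4,4) (4,5) (4,6) (5,1) (5,2) (5,3) (5,4) (5,5) (5,6) (6,1) (6,2) (6,3) (6,4) (6,5) (6,6)] -> total=23
Click 3 (2,6) count=1: revealed 0 new [(none)] -> total=23
Click 4 (2,2) count=3: revealed 1 new [(2,2)] -> total=24

Answer: .......
....#..
..#.###
....###
...####
.######
.######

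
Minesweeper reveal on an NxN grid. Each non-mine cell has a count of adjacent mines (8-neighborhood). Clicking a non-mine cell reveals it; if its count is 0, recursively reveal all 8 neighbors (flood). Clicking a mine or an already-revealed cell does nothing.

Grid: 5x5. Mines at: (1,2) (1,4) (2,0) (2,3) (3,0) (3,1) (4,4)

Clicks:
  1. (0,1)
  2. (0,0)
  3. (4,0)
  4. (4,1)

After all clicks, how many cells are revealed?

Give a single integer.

Click 1 (0,1) count=1: revealed 1 new [(0,1)] -> total=1
Click 2 (0,0) count=0: revealed 3 new [(0,0) (1,0) (1,1)] -> total=4
Click 3 (4,0) count=2: revealed 1 new [(4,0)] -> total=5
Click 4 (4,1) count=2: revealed 1 new [(4,1)] -> total=6

Answer: 6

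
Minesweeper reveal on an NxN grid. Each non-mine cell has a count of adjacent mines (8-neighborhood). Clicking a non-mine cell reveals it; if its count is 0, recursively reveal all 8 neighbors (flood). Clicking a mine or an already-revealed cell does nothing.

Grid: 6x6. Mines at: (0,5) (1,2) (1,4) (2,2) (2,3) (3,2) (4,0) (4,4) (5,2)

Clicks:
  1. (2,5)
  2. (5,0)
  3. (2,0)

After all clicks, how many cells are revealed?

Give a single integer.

Click 1 (2,5) count=1: revealed 1 new [(2,5)] -> total=1
Click 2 (5,0) count=1: revealed 1 new [(5,0)] -> total=2
Click 3 (2,0) count=0: revealed 8 new [(0,0) (0,1) (1,0) (1,1) (2,0) (2,1) (3,0) (3,1)] -> total=10

Answer: 10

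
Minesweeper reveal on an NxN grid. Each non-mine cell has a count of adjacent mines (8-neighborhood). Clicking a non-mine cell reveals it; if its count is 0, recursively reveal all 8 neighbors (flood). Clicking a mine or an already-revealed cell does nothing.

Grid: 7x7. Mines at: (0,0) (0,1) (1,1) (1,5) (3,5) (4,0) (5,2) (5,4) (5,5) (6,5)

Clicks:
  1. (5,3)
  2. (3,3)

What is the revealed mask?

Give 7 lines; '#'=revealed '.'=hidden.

Click 1 (5,3) count=2: revealed 1 new [(5,3)] -> total=1
Click 2 (3,3) count=0: revealed 18 new [(0,2) (0,3) (0,4) (1,2) (1,3) (1,4) (2,1) (2,2) (2,3) (2,4) (3,1) (3,2) (3,3) (3,4) (4,1) (4,2) (4,3) (4,4)] -> total=19

Answer: ..###..
..###..
.####..
.####..
.####..
...#...
.......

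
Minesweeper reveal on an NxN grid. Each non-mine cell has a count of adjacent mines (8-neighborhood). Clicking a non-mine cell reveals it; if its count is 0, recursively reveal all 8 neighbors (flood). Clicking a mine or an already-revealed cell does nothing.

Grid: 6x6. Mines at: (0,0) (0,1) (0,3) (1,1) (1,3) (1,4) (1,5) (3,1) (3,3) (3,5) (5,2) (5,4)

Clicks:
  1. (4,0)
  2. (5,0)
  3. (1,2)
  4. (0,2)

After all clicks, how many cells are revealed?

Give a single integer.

Click 1 (4,0) count=1: revealed 1 new [(4,0)] -> total=1
Click 2 (5,0) count=0: revealed 3 new [(4,1) (5,0) (5,1)] -> total=4
Click 3 (1,2) count=4: revealed 1 new [(1,2)] -> total=5
Click 4 (0,2) count=4: revealed 1 new [(0,2)] -> total=6

Answer: 6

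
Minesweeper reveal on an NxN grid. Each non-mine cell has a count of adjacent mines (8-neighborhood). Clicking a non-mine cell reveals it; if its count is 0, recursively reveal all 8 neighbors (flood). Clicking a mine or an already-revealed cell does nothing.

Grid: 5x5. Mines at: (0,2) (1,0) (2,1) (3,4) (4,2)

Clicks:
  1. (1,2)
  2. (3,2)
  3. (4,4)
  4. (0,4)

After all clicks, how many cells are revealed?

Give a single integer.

Click 1 (1,2) count=2: revealed 1 new [(1,2)] -> total=1
Click 2 (3,2) count=2: revealed 1 new [(3,2)] -> total=2
Click 3 (4,4) count=1: revealed 1 new [(4,4)] -> total=3
Click 4 (0,4) count=0: revealed 6 new [(0,3) (0,4) (1,3) (1,4) (2,3) (2,4)] -> total=9

Answer: 9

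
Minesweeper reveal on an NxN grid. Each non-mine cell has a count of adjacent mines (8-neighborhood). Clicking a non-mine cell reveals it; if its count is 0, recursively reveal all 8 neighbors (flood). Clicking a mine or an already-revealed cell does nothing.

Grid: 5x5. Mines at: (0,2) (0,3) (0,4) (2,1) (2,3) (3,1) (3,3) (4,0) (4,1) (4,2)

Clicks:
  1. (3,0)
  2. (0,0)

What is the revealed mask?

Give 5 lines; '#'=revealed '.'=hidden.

Answer: ##...
##...
.....
#....
.....

Derivation:
Click 1 (3,0) count=4: revealed 1 new [(3,0)] -> total=1
Click 2 (0,0) count=0: revealed 4 new [(0,0) (0,1) (1,0) (1,1)] -> total=5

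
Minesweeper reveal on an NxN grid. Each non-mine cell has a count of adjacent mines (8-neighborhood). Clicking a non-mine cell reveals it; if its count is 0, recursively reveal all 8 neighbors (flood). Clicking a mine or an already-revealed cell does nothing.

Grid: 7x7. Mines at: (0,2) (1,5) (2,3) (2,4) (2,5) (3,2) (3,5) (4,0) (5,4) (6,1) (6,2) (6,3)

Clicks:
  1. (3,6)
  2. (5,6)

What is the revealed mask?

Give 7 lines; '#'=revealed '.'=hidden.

Answer: .......
.......
.......
......#
.....##
.....##
.....##

Derivation:
Click 1 (3,6) count=2: revealed 1 new [(3,6)] -> total=1
Click 2 (5,6) count=0: revealed 6 new [(4,5) (4,6) (5,5) (5,6) (6,5) (6,6)] -> total=7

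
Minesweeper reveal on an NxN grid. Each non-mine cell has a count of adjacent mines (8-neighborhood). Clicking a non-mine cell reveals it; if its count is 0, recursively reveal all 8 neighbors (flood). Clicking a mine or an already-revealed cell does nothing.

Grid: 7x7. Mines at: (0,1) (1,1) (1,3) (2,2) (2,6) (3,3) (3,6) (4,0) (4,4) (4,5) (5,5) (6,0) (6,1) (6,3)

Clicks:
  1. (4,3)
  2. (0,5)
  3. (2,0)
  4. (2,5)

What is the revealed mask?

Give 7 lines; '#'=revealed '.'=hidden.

Click 1 (4,3) count=2: revealed 1 new [(4,3)] -> total=1
Click 2 (0,5) count=0: revealed 6 new [(0,4) (0,5) (0,6) (1,4) (1,5) (1,6)] -> total=7
Click 3 (2,0) count=1: revealed 1 new [(2,0)] -> total=8
Click 4 (2,5) count=2: revealed 1 new [(2,5)] -> total=9

Answer: ....###
....###
#....#.
.......
...#...
.......
.......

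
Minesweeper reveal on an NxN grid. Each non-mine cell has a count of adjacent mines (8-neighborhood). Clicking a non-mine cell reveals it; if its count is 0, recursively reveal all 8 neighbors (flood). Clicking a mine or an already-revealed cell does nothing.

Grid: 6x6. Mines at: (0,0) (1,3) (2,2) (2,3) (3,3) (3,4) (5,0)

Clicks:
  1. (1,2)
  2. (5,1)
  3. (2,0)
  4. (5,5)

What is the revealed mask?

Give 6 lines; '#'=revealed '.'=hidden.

Click 1 (1,2) count=3: revealed 1 new [(1,2)] -> total=1
Click 2 (5,1) count=1: revealed 1 new [(5,1)] -> total=2
Click 3 (2,0) count=0: revealed 8 new [(1,0) (1,1) (2,0) (2,1) (3,0) (3,1) (4,0) (4,1)] -> total=10
Click 4 (5,5) count=0: revealed 8 new [(4,2) (4,3) (4,4) (4,5) (5,2) (5,3) (5,4) (5,5)] -> total=18

Answer: ......
###...
##....
##....
######
.#####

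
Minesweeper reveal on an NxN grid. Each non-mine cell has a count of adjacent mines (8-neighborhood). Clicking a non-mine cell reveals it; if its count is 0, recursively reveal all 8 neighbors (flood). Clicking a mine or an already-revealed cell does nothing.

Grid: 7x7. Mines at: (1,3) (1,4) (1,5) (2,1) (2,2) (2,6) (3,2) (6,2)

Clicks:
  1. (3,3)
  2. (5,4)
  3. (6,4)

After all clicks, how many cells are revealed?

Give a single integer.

Click 1 (3,3) count=2: revealed 1 new [(3,3)] -> total=1
Click 2 (5,4) count=0: revealed 18 new [(2,3) (2,4) (2,5) (3,4) (3,5) (3,6) (4,3) (4,4) (4,5) (4,6) (5,3) (5,4) (5,5) (5,6) (6,3) (6,4) (6,5) (6,6)] -> total=19
Click 3 (6,4) count=0: revealed 0 new [(none)] -> total=19

Answer: 19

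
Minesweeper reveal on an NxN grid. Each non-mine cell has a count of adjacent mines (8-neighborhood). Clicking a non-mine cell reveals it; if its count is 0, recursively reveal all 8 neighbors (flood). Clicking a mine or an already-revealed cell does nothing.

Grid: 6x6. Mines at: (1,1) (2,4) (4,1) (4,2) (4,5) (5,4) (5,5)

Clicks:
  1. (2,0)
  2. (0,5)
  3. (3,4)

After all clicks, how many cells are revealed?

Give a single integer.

Answer: 10

Derivation:
Click 1 (2,0) count=1: revealed 1 new [(2,0)] -> total=1
Click 2 (0,5) count=0: revealed 8 new [(0,2) (0,3) (0,4) (0,5) (1,2) (1,3) (1,4) (1,5)] -> total=9
Click 3 (3,4) count=2: revealed 1 new [(3,4)] -> total=10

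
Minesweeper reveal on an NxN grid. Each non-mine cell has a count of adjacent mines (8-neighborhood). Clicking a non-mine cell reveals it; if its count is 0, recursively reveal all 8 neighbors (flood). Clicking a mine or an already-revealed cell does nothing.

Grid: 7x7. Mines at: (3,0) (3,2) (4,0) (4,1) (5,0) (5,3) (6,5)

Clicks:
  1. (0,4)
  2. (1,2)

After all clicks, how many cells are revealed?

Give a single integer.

Click 1 (0,4) count=0: revealed 32 new [(0,0) (0,1) (0,2) (0,3) (0,4) (0,5) (0,6) (1,0) (1,1) (1,2) (1,3) (1,4) (1,5) (1,6) (2,0) (2,1) (2,2) (2,3) (2,4) (2,5) (2,6) (3,3) (3,4) (3,5) (3,6) (4,3) (4,4) (4,5) (4,6) (5,4) (5,5) (5,6)] -> total=32
Click 2 (1,2) count=0: revealed 0 new [(none)] -> total=32

Answer: 32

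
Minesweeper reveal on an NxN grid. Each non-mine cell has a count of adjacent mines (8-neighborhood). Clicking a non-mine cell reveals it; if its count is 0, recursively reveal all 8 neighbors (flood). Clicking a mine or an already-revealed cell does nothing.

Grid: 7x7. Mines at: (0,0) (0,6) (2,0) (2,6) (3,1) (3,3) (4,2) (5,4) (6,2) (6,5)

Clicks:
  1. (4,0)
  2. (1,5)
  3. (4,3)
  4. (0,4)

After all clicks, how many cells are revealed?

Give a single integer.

Answer: 17

Derivation:
Click 1 (4,0) count=1: revealed 1 new [(4,0)] -> total=1
Click 2 (1,5) count=2: revealed 1 new [(1,5)] -> total=2
Click 3 (4,3) count=3: revealed 1 new [(4,3)] -> total=3
Click 4 (0,4) count=0: revealed 14 new [(0,1) (0,2) (0,3) (0,4) (0,5) (1,1) (1,2) (1,3) (1,4) (2,1) (2,2) (2,3) (2,4) (2,5)] -> total=17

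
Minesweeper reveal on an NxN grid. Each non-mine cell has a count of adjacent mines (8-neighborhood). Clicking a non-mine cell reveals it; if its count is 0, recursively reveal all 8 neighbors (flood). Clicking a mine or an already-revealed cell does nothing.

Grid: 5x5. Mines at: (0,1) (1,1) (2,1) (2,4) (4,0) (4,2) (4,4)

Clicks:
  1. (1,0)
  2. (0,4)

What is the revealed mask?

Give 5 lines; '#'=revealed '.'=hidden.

Click 1 (1,0) count=3: revealed 1 new [(1,0)] -> total=1
Click 2 (0,4) count=0: revealed 6 new [(0,2) (0,3) (0,4) (1,2) (1,3) (1,4)] -> total=7

Answer: ..###
#.###
.....
.....
.....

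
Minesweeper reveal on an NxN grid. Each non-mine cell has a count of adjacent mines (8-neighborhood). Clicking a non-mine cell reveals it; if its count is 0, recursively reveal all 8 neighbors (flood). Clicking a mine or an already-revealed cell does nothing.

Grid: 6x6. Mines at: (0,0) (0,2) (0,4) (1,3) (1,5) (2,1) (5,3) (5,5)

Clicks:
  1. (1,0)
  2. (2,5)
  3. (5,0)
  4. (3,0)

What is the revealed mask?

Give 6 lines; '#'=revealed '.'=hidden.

Click 1 (1,0) count=2: revealed 1 new [(1,0)] -> total=1
Click 2 (2,5) count=1: revealed 1 new [(2,5)] -> total=2
Click 3 (5,0) count=0: revealed 9 new [(3,0) (3,1) (3,2) (4,0) (4,1) (4,2) (5,0) (5,1) (5,2)] -> total=11
Click 4 (3,0) count=1: revealed 0 new [(none)] -> total=11

Answer: ......
#.....
.....#
###...
###...
###...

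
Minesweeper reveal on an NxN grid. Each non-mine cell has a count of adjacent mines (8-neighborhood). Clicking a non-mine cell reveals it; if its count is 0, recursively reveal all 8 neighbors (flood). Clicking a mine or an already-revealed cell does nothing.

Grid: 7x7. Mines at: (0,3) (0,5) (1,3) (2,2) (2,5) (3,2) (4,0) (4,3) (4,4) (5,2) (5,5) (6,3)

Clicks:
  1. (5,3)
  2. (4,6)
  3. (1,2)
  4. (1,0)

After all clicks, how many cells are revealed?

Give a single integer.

Click 1 (5,3) count=4: revealed 1 new [(5,3)] -> total=1
Click 2 (4,6) count=1: revealed 1 new [(4,6)] -> total=2
Click 3 (1,2) count=3: revealed 1 new [(1,2)] -> total=3
Click 4 (1,0) count=0: revealed 9 new [(0,0) (0,1) (0,2) (1,0) (1,1) (2,0) (2,1) (3,0) (3,1)] -> total=12

Answer: 12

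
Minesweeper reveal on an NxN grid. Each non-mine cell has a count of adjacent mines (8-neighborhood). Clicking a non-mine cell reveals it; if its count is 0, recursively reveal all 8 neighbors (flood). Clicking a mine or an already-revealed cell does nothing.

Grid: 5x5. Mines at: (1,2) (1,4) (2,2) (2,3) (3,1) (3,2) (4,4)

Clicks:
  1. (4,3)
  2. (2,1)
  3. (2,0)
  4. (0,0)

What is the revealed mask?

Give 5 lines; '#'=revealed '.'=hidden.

Click 1 (4,3) count=2: revealed 1 new [(4,3)] -> total=1
Click 2 (2,1) count=4: revealed 1 new [(2,1)] -> total=2
Click 3 (2,0) count=1: revealed 1 new [(2,0)] -> total=3
Click 4 (0,0) count=0: revealed 4 new [(0,0) (0,1) (1,0) (1,1)] -> total=7

Answer: ##...
##...
##...
.....
...#.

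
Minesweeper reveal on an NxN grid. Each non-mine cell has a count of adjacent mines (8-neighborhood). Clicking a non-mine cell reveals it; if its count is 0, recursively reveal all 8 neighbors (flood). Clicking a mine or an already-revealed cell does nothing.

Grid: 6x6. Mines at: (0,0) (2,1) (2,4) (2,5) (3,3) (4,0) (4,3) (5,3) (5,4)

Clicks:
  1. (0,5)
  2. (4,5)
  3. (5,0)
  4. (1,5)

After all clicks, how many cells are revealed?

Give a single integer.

Answer: 12

Derivation:
Click 1 (0,5) count=0: revealed 10 new [(0,1) (0,2) (0,3) (0,4) (0,5) (1,1) (1,2) (1,3) (1,4) (1,5)] -> total=10
Click 2 (4,5) count=1: revealed 1 new [(4,5)] -> total=11
Click 3 (5,0) count=1: revealed 1 new [(5,0)] -> total=12
Click 4 (1,5) count=2: revealed 0 new [(none)] -> total=12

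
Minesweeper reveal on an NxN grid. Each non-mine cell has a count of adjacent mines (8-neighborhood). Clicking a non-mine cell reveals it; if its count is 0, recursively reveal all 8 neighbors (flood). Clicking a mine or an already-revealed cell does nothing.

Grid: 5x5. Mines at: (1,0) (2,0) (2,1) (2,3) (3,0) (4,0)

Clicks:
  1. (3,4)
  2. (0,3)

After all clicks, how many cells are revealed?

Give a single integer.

Click 1 (3,4) count=1: revealed 1 new [(3,4)] -> total=1
Click 2 (0,3) count=0: revealed 8 new [(0,1) (0,2) (0,3) (0,4) (1,1) (1,2) (1,3) (1,4)] -> total=9

Answer: 9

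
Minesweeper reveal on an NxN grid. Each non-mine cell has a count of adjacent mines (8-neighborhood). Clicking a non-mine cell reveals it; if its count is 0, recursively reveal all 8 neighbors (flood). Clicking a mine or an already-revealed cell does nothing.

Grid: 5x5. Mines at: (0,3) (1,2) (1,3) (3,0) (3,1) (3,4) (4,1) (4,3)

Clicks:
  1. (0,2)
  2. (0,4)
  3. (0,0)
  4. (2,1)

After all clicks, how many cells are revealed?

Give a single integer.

Click 1 (0,2) count=3: revealed 1 new [(0,2)] -> total=1
Click 2 (0,4) count=2: revealed 1 new [(0,4)] -> total=2
Click 3 (0,0) count=0: revealed 6 new [(0,0) (0,1) (1,0) (1,1) (2,0) (2,1)] -> total=8
Click 4 (2,1) count=3: revealed 0 new [(none)] -> total=8

Answer: 8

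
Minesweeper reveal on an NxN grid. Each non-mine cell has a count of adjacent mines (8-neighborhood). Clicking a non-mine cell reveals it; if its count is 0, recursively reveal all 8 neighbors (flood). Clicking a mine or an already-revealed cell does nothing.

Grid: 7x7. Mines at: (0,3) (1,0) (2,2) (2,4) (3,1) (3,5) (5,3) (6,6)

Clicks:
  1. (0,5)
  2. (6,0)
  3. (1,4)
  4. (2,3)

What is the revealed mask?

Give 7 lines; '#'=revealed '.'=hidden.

Answer: ....###
....###
...#.##
.......
###....
###....
###....

Derivation:
Click 1 (0,5) count=0: revealed 8 new [(0,4) (0,5) (0,6) (1,4) (1,5) (1,6) (2,5) (2,6)] -> total=8
Click 2 (6,0) count=0: revealed 9 new [(4,0) (4,1) (4,2) (5,0) (5,1) (5,2) (6,0) (6,1) (6,2)] -> total=17
Click 3 (1,4) count=2: revealed 0 new [(none)] -> total=17
Click 4 (2,3) count=2: revealed 1 new [(2,3)] -> total=18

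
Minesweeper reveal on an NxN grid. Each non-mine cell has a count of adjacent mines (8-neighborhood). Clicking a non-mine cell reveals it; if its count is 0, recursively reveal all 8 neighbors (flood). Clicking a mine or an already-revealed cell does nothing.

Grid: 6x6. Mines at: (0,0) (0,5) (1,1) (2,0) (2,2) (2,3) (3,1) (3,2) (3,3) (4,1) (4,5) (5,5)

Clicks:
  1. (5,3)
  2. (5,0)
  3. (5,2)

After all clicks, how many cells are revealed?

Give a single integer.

Click 1 (5,3) count=0: revealed 6 new [(4,2) (4,3) (4,4) (5,2) (5,3) (5,4)] -> total=6
Click 2 (5,0) count=1: revealed 1 new [(5,0)] -> total=7
Click 3 (5,2) count=1: revealed 0 new [(none)] -> total=7

Answer: 7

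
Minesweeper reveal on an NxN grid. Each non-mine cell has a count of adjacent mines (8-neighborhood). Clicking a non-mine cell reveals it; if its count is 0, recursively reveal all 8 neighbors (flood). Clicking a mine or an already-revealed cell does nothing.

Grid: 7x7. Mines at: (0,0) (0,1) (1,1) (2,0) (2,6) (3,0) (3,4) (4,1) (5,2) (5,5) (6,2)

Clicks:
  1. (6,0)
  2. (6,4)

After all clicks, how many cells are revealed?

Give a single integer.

Answer: 5

Derivation:
Click 1 (6,0) count=0: revealed 4 new [(5,0) (5,1) (6,0) (6,1)] -> total=4
Click 2 (6,4) count=1: revealed 1 new [(6,4)] -> total=5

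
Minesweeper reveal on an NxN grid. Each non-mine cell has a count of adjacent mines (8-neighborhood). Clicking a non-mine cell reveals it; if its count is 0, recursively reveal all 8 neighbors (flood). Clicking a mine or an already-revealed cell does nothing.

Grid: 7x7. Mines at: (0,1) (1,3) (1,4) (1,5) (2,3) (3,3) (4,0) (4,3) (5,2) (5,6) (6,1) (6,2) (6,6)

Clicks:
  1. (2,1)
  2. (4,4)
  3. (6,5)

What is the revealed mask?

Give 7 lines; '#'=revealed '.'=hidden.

Click 1 (2,1) count=0: revealed 9 new [(1,0) (1,1) (1,2) (2,0) (2,1) (2,2) (3,0) (3,1) (3,2)] -> total=9
Click 2 (4,4) count=2: revealed 1 new [(4,4)] -> total=10
Click 3 (6,5) count=2: revealed 1 new [(6,5)] -> total=11

Answer: .......
###....
###....
###....
....#..
.......
.....#.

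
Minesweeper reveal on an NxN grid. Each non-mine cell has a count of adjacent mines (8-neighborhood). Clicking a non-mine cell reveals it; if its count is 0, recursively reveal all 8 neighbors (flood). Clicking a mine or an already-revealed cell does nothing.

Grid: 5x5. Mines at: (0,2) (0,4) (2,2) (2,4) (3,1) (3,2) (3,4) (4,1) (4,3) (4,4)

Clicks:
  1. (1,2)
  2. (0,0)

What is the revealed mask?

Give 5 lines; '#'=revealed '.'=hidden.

Answer: ##...
###..
##...
.....
.....

Derivation:
Click 1 (1,2) count=2: revealed 1 new [(1,2)] -> total=1
Click 2 (0,0) count=0: revealed 6 new [(0,0) (0,1) (1,0) (1,1) (2,0) (2,1)] -> total=7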